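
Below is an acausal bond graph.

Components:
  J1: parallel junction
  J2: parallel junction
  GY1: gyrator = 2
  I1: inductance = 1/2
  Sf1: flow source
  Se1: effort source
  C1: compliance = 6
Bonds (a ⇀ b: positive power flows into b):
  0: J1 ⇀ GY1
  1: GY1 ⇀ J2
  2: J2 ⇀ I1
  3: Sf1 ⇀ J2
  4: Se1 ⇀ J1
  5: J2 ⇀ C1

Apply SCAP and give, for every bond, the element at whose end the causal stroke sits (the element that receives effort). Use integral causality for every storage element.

b3 stroke at Sf1  (Sf1: flow source, stroke at near end)
b4 stroke at J1  (Se1 (Se) sets effort on bond)
b0 stroke at GY1  (J1: bond 4 brought effort, rest push out)
b1 stroke at GY1  (GY GY1: same side as bond 0)
b2 stroke at I1  (I1: I, integral causality)
b5 stroke at J2  (J2: last free bond brings effort in)

b0 stroke at GY1
b1 stroke at GY1
b2 stroke at I1
b3 stroke at Sf1
b4 stroke at J1
b5 stroke at J2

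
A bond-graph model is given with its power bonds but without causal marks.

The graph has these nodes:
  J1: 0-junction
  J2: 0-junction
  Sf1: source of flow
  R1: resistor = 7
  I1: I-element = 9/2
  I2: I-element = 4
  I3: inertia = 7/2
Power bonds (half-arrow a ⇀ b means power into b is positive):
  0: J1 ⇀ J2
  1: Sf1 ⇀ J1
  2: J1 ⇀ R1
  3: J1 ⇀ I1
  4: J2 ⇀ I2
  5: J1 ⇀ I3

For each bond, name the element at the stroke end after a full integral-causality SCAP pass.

#0 stroke→J2
#1 stroke→Sf1
#2 stroke→J1
#3 stroke→I1
#4 stroke→I2
#5 stroke→I3

bond 1 stroke at Sf1  (source Sf1 imposes f)
bond 3 stroke at I1  (I1: I, integral causality)
bond 4 stroke at I2  (I2 integral (f out))
bond 0 stroke at J2  (only one effort-in slot at J2)
bond 5 stroke at I3  (I3 outputs flow p/I3)
bond 2 stroke at J1  (closing 0-jn rule on J1)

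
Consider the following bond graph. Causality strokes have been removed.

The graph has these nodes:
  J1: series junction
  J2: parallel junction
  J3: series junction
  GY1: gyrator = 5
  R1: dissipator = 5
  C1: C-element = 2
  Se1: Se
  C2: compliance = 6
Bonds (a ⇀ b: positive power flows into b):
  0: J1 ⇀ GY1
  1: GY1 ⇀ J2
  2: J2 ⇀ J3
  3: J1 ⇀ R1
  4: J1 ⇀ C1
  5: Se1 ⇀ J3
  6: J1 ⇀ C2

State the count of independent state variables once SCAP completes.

2  (C1, C2 all integral)

b5 |J3  (Se1 (Se) sets effort on bond)
b2 |J2  (J3 needs exactly one f-in)
b1 |GY1  (0-jn J2 has e-setter on 2)
b0 |GY1  (GY1 both-in/both-out from 1)
b3 |J1  (J1: bond 0 brought flow, rest push out)
b4 |J1  (1-jn J1 has f-setter on 0)
b6 |J1  (J1: bond 0 brought flow, rest push out)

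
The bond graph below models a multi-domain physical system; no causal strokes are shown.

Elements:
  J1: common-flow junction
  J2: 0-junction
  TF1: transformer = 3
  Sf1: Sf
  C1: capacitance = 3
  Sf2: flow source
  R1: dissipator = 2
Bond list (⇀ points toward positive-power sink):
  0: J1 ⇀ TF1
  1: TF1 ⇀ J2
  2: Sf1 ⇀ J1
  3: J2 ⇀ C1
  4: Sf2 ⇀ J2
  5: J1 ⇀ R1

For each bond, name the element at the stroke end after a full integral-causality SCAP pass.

b0 |J1
b1 |TF1
b2 |Sf1
b3 |J2
b4 |Sf2
b5 |J1

#2 |Sf1  (source Sf1 imposes f)
#4 |Sf2  (Sf2: flow source, stroke at near end)
#0 |J1  (J1 flow already set via bond 2)
#5 |J1  (J1 flow already set via bond 2)
#1 |TF1  (TF TF1: opposite of bond 0)
#3 |J2  (J2 needs exactly one e-in)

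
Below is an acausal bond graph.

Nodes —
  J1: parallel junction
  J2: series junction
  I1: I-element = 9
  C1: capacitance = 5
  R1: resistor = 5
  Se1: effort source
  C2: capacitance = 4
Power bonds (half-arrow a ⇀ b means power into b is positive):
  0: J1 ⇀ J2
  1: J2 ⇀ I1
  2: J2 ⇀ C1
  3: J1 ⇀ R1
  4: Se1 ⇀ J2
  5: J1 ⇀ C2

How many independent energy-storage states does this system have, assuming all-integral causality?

β4 stroke at J2  (Se1 (Se) sets effort on bond)
β1 stroke at I1  (I1 outputs flow p/I1)
β0 stroke at J2  (1-jn J2 has f-setter on 1)
β2 stroke at J2  (J2: bond 1 brought flow, rest push out)
β5 stroke at J1  (C2: C, integral causality)
β3 stroke at R1  (J1 effort already set via bond 5)

3  (C1, C2, I1 all integral)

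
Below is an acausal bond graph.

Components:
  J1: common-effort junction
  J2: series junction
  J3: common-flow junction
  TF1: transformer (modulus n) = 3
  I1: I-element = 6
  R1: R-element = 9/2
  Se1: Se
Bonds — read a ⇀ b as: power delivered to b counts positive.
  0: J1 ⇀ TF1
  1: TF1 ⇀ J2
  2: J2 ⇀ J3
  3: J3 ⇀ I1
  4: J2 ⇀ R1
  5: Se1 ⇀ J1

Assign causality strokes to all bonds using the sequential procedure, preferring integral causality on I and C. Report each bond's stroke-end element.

b5 |J1  (source Se1 imposes e)
b0 |TF1  (0-jn J1 has e-setter on 5)
b1 |J2  (TF TF1: opposite of bond 0)
b3 |I1  (prefer integral on I1)
b2 |J3  (common-f at J3 fixed by 3)
b4 |J2  (1-jn J2 has f-setter on 2)

bond 0 →TF1
bond 1 →J2
bond 2 →J3
bond 3 →I1
bond 4 →J2
bond 5 →J1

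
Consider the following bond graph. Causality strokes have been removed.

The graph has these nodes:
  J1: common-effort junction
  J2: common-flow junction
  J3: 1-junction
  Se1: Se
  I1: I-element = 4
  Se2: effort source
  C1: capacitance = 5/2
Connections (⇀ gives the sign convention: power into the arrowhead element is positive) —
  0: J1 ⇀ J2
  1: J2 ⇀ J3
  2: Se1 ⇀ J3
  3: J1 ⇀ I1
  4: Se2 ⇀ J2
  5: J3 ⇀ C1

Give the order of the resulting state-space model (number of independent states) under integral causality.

2  (C1, I1 all integral)

b2 →J3  (source Se1 imposes e)
b4 →J2  (Se2 (Se) sets effort on bond)
b3 →I1  (prefer integral on I1)
b0 →J1  (J1: last free bond brings effort in)
b1 →J2  (common-f at J2 fixed by 0)
b5 →J3  (common-f at J3 fixed by 1)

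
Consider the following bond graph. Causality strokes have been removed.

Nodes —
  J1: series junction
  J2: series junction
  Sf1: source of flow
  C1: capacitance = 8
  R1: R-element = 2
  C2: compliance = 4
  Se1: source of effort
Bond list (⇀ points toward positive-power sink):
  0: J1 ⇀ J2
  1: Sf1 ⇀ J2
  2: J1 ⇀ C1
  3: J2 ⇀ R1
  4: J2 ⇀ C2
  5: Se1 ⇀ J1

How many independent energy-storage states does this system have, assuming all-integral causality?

2  (C1, C2 all integral)

#1 stroke at Sf1  (Sf1 fixes flow; stroke at Sf1)
#5 stroke at J1  (source Se1 imposes e)
#0 stroke at J2  (1-jn J2 has f-setter on 1)
#3 stroke at J2  (1-jn J2 has f-setter on 1)
#4 stroke at J2  (J2: bond 1 brought flow, rest push out)
#2 stroke at J1  (J1 flow already set via bond 0)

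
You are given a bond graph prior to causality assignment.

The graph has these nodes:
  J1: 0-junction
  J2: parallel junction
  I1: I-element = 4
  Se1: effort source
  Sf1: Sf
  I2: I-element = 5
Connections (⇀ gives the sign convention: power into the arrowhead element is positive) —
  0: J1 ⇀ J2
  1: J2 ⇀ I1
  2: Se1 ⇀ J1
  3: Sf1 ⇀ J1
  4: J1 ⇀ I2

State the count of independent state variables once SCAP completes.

2  (I1, I2 all integral)

bond 2 stroke→J1  (source Se1 imposes e)
bond 3 stroke→Sf1  (Sf1 fixes flow; stroke at Sf1)
bond 0 stroke→J2  (J1: bond 2 brought effort, rest push out)
bond 4 stroke→I2  (J1 effort already set via bond 2)
bond 1 stroke→I1  (common-e at J2 fixed by 0)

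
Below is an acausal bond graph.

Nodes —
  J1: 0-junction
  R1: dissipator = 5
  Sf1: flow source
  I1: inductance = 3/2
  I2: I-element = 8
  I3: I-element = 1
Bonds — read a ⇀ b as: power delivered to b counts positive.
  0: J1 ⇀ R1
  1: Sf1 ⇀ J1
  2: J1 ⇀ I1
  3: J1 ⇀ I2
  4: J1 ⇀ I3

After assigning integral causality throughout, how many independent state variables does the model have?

3  (I1, I2, I3 all integral)

b1 →Sf1  (Sf1 (Sf) sets flow on bond)
b2 →I1  (I1 integral (f out))
b3 →I2  (I2 integral (f out))
b4 →I3  (I3: I, integral causality)
b0 →J1  (J1: last free bond brings effort in)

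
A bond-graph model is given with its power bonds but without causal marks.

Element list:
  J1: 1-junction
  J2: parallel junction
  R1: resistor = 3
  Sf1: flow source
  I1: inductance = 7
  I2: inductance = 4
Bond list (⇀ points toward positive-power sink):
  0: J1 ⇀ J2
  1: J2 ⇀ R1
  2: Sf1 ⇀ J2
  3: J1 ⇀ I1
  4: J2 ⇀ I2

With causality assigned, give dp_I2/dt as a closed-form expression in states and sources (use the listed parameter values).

b2 →Sf1  (Sf1: flow source, stroke at near end)
b3 →I1  (I1: I, integral causality)
b0 →J1  (J1: bond 3 brought flow, rest push out)
b4 →I2  (I2 integral (f out))
b1 →J2  (J2 needs exactly one e-in)

dp_I2/dt = 3*F_Sf1 + 3*p_I1/7 - 3*p_I2/4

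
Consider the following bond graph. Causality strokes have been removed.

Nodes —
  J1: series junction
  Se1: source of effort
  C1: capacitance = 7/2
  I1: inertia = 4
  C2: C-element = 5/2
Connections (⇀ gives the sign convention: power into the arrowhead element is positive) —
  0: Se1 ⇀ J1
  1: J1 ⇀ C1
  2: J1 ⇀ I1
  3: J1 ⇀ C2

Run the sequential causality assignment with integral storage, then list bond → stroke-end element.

b0 →J1
b1 →J1
b2 →I1
b3 →J1

#0 stroke→J1  (source Se1 imposes e)
#1 stroke→J1  (C1: C, integral causality)
#2 stroke→I1  (I1 integral (f out))
#3 stroke→J1  (1-jn J1 has f-setter on 2)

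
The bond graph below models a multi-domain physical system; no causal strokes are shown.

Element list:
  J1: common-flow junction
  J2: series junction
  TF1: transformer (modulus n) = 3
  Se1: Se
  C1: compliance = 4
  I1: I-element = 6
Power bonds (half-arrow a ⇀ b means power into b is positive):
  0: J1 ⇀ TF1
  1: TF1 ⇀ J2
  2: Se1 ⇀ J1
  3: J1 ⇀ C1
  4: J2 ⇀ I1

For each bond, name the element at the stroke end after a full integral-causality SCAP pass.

β0 →TF1
β1 →J2
β2 →J1
β3 →J1
β4 →I1

#2 stroke at J1  (Se1 fixes effort; stroke away)
#3 stroke at J1  (prefer integral on C1)
#0 stroke at TF1  (only one flow-in slot at J1)
#1 stroke at J2  (TF1 one-in-one-out from 0)
#4 stroke at I1  (J2 needs exactly one f-in)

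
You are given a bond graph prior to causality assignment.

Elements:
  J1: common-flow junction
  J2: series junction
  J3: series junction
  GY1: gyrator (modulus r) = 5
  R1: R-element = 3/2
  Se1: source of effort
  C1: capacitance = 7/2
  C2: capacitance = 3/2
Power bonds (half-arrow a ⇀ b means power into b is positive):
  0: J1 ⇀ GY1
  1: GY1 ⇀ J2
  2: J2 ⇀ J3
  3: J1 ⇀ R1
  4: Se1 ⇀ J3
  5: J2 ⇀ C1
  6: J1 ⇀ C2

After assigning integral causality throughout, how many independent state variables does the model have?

β4 stroke at J3  (Se1 (Se) sets effort on bond)
β2 stroke at J2  (only one flow-in slot at J3)
β5 stroke at J2  (prefer integral on C1)
β1 stroke at GY1  (J2: last free bond brings flow in)
β0 stroke at GY1  (GY1: gyrator matches bond 1)
β3 stroke at J1  (1-jn J1 has f-setter on 0)
β6 stroke at J1  (J1 flow already set via bond 0)

2  (C1, C2 all integral)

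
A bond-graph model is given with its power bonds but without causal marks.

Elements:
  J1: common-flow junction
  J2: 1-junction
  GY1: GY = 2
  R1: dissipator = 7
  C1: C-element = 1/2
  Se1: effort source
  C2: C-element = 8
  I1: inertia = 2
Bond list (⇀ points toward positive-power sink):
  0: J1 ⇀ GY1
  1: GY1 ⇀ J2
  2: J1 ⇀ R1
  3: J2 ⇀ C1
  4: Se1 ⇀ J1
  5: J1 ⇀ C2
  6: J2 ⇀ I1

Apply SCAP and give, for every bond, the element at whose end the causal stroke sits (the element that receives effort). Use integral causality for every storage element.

β0 stroke at J1
β1 stroke at J2
β2 stroke at R1
β3 stroke at J2
β4 stroke at J1
β5 stroke at J1
β6 stroke at I1

b4 stroke→J1  (source Se1 imposes e)
b3 stroke→J2  (C1: C, integral causality)
b5 stroke→J1  (prefer integral on C2)
b6 stroke→I1  (I1 outputs flow p/I1)
b1 stroke→J2  (common-f at J2 fixed by 6)
b0 stroke→J1  (GY GY1: same side as bond 1)
b2 stroke→R1  (only one flow-in slot at J1)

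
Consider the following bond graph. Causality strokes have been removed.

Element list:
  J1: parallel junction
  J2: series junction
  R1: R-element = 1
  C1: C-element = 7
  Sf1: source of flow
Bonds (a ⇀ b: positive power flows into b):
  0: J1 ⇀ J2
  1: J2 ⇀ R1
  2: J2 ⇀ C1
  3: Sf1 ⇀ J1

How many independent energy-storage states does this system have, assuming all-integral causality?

bond 3 stroke→Sf1  (Sf1 (Sf) sets flow on bond)
bond 0 stroke→J1  (J1 needs exactly one e-in)
bond 1 stroke→J2  (J2 flow already set via bond 0)
bond 2 stroke→J2  (J2 flow already set via bond 0)

1  (C1 all integral)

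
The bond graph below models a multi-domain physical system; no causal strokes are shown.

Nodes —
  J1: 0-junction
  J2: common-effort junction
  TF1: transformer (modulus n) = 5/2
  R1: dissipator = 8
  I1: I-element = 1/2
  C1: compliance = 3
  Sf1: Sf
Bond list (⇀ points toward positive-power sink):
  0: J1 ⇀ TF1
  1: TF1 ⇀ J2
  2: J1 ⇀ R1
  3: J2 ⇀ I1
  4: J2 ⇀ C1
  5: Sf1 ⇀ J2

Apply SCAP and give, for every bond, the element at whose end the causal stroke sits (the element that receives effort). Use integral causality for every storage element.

#5 stroke→Sf1  (Sf1: flow source, stroke at near end)
#3 stroke→I1  (I1: I, integral causality)
#4 stroke→J2  (C1: C, integral causality)
#1 stroke→TF1  (J2: bond 4 brought effort, rest push out)
#0 stroke→J1  (TF1: transformer flips bond 1)
#2 stroke→R1  (0-jn J1 has e-setter on 0)

β0 →J1
β1 →TF1
β2 →R1
β3 →I1
β4 →J2
β5 →Sf1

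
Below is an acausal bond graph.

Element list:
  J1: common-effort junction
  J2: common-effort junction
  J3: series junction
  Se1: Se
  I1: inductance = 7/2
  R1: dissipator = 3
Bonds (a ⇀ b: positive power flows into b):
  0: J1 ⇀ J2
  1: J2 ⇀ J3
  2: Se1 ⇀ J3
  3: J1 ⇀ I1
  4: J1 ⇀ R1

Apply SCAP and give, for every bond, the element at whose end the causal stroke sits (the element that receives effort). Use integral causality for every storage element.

b2 stroke→J3  (Se1 fixes effort; stroke away)
b1 stroke→J2  (closing 1-jn rule on J3)
b0 stroke→J1  (common-e at J2 fixed by 1)
b3 stroke→I1  (common-e at J1 fixed by 0)
b4 stroke→R1  (common-e at J1 fixed by 0)

bond 0 →J1
bond 1 →J2
bond 2 →J3
bond 3 →I1
bond 4 →R1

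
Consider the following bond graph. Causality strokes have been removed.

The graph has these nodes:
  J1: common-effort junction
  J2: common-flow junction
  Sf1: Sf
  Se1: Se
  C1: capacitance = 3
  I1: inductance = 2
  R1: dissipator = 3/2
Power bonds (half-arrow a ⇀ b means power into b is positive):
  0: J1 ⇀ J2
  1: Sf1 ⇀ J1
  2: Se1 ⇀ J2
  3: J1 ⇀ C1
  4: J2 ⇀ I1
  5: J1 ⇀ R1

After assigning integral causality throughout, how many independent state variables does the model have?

2  (C1, I1 all integral)

#1 →Sf1  (Sf1 (Sf) sets flow on bond)
#2 →J2  (Se1: effort source, stroke at far end)
#3 →J1  (prefer integral on C1)
#0 →J2  (J1: bond 3 brought effort, rest push out)
#5 →R1  (J1: bond 3 brought effort, rest push out)
#4 →I1  (J2: last free bond brings flow in)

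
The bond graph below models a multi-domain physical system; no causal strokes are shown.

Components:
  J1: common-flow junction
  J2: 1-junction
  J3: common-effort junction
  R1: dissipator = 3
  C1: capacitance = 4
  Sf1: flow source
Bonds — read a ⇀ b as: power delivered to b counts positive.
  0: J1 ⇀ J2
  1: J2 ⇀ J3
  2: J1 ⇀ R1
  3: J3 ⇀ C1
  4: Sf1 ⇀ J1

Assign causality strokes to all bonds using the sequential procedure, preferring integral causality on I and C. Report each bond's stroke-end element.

bond 4 |Sf1  (Sf1: flow source, stroke at near end)
bond 0 |J1  (J1 flow already set via bond 4)
bond 2 |J1  (1-jn J1 has f-setter on 4)
bond 1 |J2  (common-f at J2 fixed by 0)
bond 3 |J3  (closing 0-jn rule on J3)

β0 |J1
β1 |J2
β2 |J1
β3 |J3
β4 |Sf1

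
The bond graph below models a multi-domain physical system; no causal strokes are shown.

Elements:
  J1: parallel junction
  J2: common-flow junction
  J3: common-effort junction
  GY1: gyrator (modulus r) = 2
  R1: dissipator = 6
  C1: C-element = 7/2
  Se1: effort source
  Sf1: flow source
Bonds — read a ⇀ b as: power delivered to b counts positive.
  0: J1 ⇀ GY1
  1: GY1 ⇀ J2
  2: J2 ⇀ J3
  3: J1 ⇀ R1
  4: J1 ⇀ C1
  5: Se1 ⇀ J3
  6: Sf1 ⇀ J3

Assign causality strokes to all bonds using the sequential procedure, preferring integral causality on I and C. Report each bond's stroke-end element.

bond 0 |GY1
bond 1 |GY1
bond 2 |J2
bond 3 |R1
bond 4 |J1
bond 5 |J3
bond 6 |Sf1

#5 stroke→J3  (Se1 (Se) sets effort on bond)
#6 stroke→Sf1  (Sf1 (Sf) sets flow on bond)
#2 stroke→J2  (J3: bond 5 brought effort, rest push out)
#1 stroke→GY1  (closing 1-jn rule on J2)
#0 stroke→GY1  (GY1 both-in/both-out from 1)
#4 stroke→J1  (C1 outputs effort q/C1)
#3 stroke→R1  (0-jn J1 has e-setter on 4)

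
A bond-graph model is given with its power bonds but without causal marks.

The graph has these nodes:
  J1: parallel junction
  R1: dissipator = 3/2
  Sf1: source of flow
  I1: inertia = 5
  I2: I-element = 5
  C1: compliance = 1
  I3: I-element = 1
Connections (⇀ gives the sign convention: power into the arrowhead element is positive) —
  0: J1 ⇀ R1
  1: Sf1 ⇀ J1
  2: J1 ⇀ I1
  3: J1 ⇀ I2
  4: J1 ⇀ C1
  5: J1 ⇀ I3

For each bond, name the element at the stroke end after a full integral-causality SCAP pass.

bond 1 stroke→Sf1  (Sf1: flow source, stroke at near end)
bond 2 stroke→I1  (prefer integral on I1)
bond 3 stroke→I2  (prefer integral on I2)
bond 4 stroke→J1  (C1: C, integral causality)
bond 0 stroke→R1  (0-jn J1 has e-setter on 4)
bond 5 stroke→I3  (J1: bond 4 brought effort, rest push out)

#0 stroke at R1
#1 stroke at Sf1
#2 stroke at I1
#3 stroke at I2
#4 stroke at J1
#5 stroke at I3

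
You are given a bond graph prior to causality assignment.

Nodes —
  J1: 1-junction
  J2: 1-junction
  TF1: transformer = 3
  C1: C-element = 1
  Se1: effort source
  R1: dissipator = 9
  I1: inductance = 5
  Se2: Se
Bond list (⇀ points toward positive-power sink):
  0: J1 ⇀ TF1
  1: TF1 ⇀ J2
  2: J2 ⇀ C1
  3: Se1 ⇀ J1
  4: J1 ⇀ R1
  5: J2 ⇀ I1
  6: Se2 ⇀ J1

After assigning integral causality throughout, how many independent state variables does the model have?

2  (C1, I1 all integral)

β3 stroke at J1  (Se1 fixes effort; stroke away)
β6 stroke at J1  (Se2: effort source, stroke at far end)
β2 stroke at J2  (prefer integral on C1)
β5 stroke at I1  (I1: I, integral causality)
β1 stroke at J2  (J2 flow already set via bond 5)
β0 stroke at TF1  (TF TF1: opposite of bond 1)
β4 stroke at J1  (common-f at J1 fixed by 0)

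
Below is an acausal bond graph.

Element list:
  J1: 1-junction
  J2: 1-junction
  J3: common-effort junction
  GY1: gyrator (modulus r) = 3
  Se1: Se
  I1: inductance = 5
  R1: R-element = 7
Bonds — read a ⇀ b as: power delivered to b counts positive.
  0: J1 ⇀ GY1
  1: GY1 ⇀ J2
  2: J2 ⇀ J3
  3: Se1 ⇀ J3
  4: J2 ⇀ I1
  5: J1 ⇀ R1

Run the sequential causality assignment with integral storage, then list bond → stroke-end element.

#3 →J3  (Se1 fixes effort; stroke away)
#2 →J2  (common-e at J3 fixed by 3)
#4 →I1  (I1: I, integral causality)
#1 →J2  (1-jn J2 has f-setter on 4)
#0 →J1  (GY1 both-in/both-out from 1)
#5 →R1  (closing 1-jn rule on J1)

b0 stroke→J1
b1 stroke→J2
b2 stroke→J2
b3 stroke→J3
b4 stroke→I1
b5 stroke→R1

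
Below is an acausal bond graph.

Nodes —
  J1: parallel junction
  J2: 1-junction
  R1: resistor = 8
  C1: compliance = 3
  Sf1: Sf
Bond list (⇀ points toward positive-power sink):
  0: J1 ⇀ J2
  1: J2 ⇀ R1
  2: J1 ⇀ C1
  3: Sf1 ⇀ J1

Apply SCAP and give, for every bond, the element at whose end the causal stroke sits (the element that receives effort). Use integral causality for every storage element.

b3 stroke→Sf1  (Sf1 (Sf) sets flow on bond)
b2 stroke→J1  (C1: C, integral causality)
b0 stroke→J2  (J1: bond 2 brought effort, rest push out)
b1 stroke→R1  (J2 needs exactly one f-in)

bond 0 stroke→J2
bond 1 stroke→R1
bond 2 stroke→J1
bond 3 stroke→Sf1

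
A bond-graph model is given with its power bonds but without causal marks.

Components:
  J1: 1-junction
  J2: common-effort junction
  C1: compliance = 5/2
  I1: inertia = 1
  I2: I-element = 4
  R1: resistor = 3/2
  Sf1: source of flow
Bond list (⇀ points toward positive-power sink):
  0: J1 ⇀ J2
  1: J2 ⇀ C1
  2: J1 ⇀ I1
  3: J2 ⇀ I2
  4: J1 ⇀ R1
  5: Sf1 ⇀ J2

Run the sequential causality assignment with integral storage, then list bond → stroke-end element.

bond 5 →Sf1  (Sf1: flow source, stroke at near end)
bond 1 →J2  (C1 outputs effort q/C1)
bond 0 →J1  (J2: bond 1 brought effort, rest push out)
bond 3 →I2  (J2: bond 1 brought effort, rest push out)
bond 2 →I1  (I1 outputs flow p/I1)
bond 4 →J1  (1-jn J1 has f-setter on 2)

β0 →J1
β1 →J2
β2 →I1
β3 →I2
β4 →J1
β5 →Sf1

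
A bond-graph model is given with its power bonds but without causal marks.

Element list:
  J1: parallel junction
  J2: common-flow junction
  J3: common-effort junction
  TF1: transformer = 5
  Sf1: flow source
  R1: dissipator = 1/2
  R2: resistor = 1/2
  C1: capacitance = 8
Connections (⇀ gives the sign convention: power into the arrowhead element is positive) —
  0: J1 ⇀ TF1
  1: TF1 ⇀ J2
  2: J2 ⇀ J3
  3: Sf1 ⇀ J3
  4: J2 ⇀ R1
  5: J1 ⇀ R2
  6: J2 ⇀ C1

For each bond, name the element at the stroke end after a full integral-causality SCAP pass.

β3 stroke→Sf1  (Sf1 fixes flow; stroke at Sf1)
β2 stroke→J3  (J3 needs exactly one e-in)
β1 stroke→J2  (J2: bond 2 brought flow, rest push out)
β4 stroke→J2  (common-f at J2 fixed by 2)
β6 stroke→J2  (common-f at J2 fixed by 2)
β0 stroke→TF1  (TF1 one-in-one-out from 1)
β5 stroke→J1  (J1: last free bond brings effort in)

β0 stroke→TF1
β1 stroke→J2
β2 stroke→J3
β3 stroke→Sf1
β4 stroke→J2
β5 stroke→J1
β6 stroke→J2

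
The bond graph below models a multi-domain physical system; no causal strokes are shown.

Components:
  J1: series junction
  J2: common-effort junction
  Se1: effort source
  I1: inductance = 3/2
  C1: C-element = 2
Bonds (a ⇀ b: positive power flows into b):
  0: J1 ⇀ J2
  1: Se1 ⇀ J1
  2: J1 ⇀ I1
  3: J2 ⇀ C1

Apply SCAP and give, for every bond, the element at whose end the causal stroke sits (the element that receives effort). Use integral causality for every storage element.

#0 stroke→J1
#1 stroke→J1
#2 stroke→I1
#3 stroke→J2

#1 stroke at J1  (Se1: effort source, stroke at far end)
#2 stroke at I1  (I1 integral (f out))
#0 stroke at J1  (J1: bond 2 brought flow, rest push out)
#3 stroke at J2  (J2 needs exactly one e-in)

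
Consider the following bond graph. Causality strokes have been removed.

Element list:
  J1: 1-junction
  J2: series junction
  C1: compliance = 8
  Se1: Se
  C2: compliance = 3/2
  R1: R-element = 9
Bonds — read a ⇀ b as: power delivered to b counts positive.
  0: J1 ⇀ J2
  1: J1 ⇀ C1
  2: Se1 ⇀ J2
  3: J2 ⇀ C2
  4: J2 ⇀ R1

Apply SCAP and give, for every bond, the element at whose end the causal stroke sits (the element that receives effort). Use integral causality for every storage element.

b0 →J2
b1 →J1
b2 →J2
b3 →J2
b4 →R1

#2 stroke at J2  (Se1 fixes effort; stroke away)
#1 stroke at J1  (C1: C, integral causality)
#0 stroke at J2  (closing 1-jn rule on J1)
#3 stroke at J2  (prefer integral on C2)
#4 stroke at R1  (J2 needs exactly one f-in)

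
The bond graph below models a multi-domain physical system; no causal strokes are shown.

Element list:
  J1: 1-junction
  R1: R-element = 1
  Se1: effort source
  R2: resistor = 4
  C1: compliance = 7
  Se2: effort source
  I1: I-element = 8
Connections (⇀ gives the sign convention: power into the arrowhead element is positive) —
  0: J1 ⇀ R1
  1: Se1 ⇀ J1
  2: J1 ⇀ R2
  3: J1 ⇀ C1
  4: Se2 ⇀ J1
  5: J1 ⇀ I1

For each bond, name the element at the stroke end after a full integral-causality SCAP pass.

#1 stroke→J1  (Se1: effort source, stroke at far end)
#4 stroke→J1  (Se2 (Se) sets effort on bond)
#3 stroke→J1  (C1 outputs effort q/C1)
#5 stroke→I1  (prefer integral on I1)
#0 stroke→J1  (common-f at J1 fixed by 5)
#2 stroke→J1  (1-jn J1 has f-setter on 5)

β0 stroke at J1
β1 stroke at J1
β2 stroke at J1
β3 stroke at J1
β4 stroke at J1
β5 stroke at I1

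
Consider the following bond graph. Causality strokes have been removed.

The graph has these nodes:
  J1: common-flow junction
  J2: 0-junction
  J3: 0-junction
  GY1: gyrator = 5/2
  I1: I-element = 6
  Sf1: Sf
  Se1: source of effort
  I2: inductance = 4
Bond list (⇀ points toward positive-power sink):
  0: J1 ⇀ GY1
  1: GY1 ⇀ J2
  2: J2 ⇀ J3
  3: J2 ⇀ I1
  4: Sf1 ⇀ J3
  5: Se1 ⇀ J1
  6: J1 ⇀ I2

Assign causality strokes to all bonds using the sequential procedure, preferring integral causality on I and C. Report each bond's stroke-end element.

β4 stroke→Sf1  (Sf1: flow source, stroke at near end)
β5 stroke→J1  (Se1: effort source, stroke at far end)
β2 stroke→J3  (J3: last free bond brings effort in)
β3 stroke→I1  (I1: I, integral causality)
β1 stroke→J2  (J2: last free bond brings effort in)
β0 stroke→J1  (GY GY1: same side as bond 1)
β6 stroke→I2  (only one flow-in slot at J1)

#0 stroke at J1
#1 stroke at J2
#2 stroke at J3
#3 stroke at I1
#4 stroke at Sf1
#5 stroke at J1
#6 stroke at I2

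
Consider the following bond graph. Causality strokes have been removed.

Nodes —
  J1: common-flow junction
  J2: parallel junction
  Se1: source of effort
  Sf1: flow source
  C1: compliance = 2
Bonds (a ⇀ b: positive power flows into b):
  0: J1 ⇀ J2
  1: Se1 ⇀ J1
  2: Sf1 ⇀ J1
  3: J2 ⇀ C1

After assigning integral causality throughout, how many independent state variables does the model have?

1  (C1 all integral)

#1 stroke at J1  (Se1 (Se) sets effort on bond)
#2 stroke at Sf1  (source Sf1 imposes f)
#0 stroke at J1  (1-jn J1 has f-setter on 2)
#3 stroke at J2  (J2: last free bond brings effort in)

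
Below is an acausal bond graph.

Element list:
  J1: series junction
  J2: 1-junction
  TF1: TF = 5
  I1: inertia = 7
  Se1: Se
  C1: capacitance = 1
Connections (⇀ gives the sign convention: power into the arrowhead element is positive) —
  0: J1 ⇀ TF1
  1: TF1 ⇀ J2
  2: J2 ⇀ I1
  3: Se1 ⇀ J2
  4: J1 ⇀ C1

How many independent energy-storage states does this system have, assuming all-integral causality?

b3 →J2  (Se1 fixes effort; stroke away)
b2 →I1  (I1: I, integral causality)
b1 →J2  (J2: bond 2 brought flow, rest push out)
b0 →TF1  (TF TF1: opposite of bond 1)
b4 →J1  (1-jn J1 has f-setter on 0)

2  (C1, I1 all integral)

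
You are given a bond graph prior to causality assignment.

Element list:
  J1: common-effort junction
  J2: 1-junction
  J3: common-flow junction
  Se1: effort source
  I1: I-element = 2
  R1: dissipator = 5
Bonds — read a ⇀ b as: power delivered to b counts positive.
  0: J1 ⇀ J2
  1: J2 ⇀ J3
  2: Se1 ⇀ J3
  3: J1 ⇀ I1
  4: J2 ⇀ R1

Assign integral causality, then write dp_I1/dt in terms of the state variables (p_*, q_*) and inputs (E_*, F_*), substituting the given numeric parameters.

dp_I1/dt = -E_Se1 - 5*p_I1/2

b2 stroke→J3  (Se1: effort source, stroke at far end)
b1 stroke→J2  (only one flow-in slot at J3)
b3 stroke→I1  (I1 integral (f out))
b0 stroke→J1  (J1: last free bond brings effort in)
b4 stroke→J2  (J2 flow already set via bond 0)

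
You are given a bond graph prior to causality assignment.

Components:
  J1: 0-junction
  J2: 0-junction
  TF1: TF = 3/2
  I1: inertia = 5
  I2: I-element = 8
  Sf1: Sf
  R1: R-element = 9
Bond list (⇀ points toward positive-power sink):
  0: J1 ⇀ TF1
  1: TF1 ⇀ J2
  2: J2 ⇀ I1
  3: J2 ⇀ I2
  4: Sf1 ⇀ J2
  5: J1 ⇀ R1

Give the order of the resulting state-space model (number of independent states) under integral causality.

β4 stroke at Sf1  (Sf1 fixes flow; stroke at Sf1)
β2 stroke at I1  (I1 outputs flow p/I1)
β3 stroke at I2  (I2 outputs flow p/I2)
β1 stroke at J2  (closing 0-jn rule on J2)
β0 stroke at TF1  (TF1 one-in-one-out from 1)
β5 stroke at J1  (J1: last free bond brings effort in)

2  (I1, I2 all integral)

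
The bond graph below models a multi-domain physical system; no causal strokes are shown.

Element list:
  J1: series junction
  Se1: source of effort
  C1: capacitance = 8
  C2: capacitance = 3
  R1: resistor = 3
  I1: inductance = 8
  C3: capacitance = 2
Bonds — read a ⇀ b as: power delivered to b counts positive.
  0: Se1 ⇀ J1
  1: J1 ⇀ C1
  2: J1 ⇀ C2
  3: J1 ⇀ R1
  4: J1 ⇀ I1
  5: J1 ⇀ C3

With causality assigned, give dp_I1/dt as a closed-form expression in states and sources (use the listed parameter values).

β0 stroke at J1  (Se1: effort source, stroke at far end)
β1 stroke at J1  (C1 outputs effort q/C1)
β2 stroke at J1  (C2 integral (e out))
β4 stroke at I1  (prefer integral on I1)
β3 stroke at J1  (common-f at J1 fixed by 4)
β5 stroke at J1  (J1 flow already set via bond 4)

dp_I1/dt = E_Se1 - 3*p_I1/8 - q_C1/8 - q_C2/3 - q_C3/2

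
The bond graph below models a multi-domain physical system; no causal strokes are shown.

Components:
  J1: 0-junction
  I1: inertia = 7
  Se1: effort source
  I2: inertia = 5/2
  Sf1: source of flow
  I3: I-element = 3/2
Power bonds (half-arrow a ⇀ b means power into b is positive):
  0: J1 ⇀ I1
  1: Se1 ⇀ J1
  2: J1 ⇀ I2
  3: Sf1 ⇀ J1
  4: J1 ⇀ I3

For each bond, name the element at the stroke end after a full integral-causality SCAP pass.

b1 →J1  (Se1 (Se) sets effort on bond)
b3 →Sf1  (Sf1 (Sf) sets flow on bond)
b0 →I1  (J1 effort already set via bond 1)
b2 →I2  (common-e at J1 fixed by 1)
b4 →I3  (0-jn J1 has e-setter on 1)

#0 stroke→I1
#1 stroke→J1
#2 stroke→I2
#3 stroke→Sf1
#4 stroke→I3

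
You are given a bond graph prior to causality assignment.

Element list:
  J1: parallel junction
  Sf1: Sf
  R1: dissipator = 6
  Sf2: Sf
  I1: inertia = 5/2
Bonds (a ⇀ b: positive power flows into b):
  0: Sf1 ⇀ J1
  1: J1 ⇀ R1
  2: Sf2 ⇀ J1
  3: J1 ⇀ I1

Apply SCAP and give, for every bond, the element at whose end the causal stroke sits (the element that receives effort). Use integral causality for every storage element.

β0 stroke→Sf1  (source Sf1 imposes f)
β2 stroke→Sf2  (Sf2 fixes flow; stroke at Sf2)
β3 stroke→I1  (prefer integral on I1)
β1 stroke→J1  (J1 needs exactly one e-in)

b0 →Sf1
b1 →J1
b2 →Sf2
b3 →I1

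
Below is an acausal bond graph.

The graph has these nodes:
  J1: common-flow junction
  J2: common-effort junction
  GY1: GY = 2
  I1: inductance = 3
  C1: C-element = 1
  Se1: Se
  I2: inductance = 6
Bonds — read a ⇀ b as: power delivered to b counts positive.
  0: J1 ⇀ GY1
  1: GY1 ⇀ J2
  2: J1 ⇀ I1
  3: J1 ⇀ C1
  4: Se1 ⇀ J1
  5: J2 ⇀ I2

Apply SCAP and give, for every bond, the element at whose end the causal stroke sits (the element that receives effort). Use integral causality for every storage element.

#4 stroke at J1  (Se1: effort source, stroke at far end)
#2 stroke at I1  (I1: I, integral causality)
#0 stroke at J1  (1-jn J1 has f-setter on 2)
#3 stroke at J1  (J1 flow already set via bond 2)
#1 stroke at J2  (GY1 both-in/both-out from 0)
#5 stroke at I2  (J2 effort already set via bond 1)

β0 stroke→J1
β1 stroke→J2
β2 stroke→I1
β3 stroke→J1
β4 stroke→J1
β5 stroke→I2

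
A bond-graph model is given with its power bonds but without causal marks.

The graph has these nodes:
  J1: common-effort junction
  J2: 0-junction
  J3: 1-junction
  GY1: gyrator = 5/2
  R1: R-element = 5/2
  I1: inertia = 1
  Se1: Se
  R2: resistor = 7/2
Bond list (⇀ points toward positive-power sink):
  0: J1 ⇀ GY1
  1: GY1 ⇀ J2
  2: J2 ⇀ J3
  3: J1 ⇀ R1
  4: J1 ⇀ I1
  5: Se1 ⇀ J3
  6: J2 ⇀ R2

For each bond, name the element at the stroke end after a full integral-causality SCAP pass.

b0 stroke at GY1
b1 stroke at GY1
b2 stroke at J2
b3 stroke at J1
b4 stroke at I1
b5 stroke at J3
b6 stroke at R2

bond 5 |J3  (Se1 fixes effort; stroke away)
bond 2 |J2  (J3 needs exactly one f-in)
bond 1 |GY1  (0-jn J2 has e-setter on 2)
bond 6 |R2  (common-e at J2 fixed by 2)
bond 0 |GY1  (GY1 both-in/both-out from 1)
bond 4 |I1  (prefer integral on I1)
bond 3 |J1  (closing 0-jn rule on J1)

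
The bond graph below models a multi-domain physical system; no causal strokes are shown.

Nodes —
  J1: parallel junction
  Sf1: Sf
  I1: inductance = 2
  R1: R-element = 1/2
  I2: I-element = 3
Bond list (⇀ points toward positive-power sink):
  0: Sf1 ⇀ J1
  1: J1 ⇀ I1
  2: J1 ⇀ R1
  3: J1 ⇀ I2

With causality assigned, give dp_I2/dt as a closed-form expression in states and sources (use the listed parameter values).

dp_I2/dt = F_Sf1/2 - p_I1/4 - p_I2/6

bond 0 |Sf1  (Sf1 (Sf) sets flow on bond)
bond 1 |I1  (I1 integral (f out))
bond 3 |I2  (I2 integral (f out))
bond 2 |J1  (only one effort-in slot at J1)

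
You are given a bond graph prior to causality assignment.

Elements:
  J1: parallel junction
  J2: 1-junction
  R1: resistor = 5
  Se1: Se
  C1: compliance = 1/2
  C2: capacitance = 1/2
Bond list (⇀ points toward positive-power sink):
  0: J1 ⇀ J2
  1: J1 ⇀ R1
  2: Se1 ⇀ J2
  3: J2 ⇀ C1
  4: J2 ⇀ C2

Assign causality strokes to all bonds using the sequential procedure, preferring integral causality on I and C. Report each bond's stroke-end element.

bond 0 |J1
bond 1 |R1
bond 2 |J2
bond 3 |J2
bond 4 |J2

bond 2 stroke→J2  (Se1 fixes effort; stroke away)
bond 3 stroke→J2  (C1 integral (e out))
bond 4 stroke→J2  (C2 outputs effort q/C2)
bond 0 stroke→J1  (only one flow-in slot at J2)
bond 1 stroke→R1  (J1 effort already set via bond 0)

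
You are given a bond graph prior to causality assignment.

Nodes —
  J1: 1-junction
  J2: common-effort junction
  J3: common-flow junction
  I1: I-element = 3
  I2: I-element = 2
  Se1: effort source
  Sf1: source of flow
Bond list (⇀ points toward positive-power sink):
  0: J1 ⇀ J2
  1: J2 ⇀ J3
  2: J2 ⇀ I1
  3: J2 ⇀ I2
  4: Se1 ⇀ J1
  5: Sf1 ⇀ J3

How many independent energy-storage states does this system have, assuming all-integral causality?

2  (I1, I2 all integral)

β4 |J1  (Se1 fixes effort; stroke away)
β5 |Sf1  (Sf1: flow source, stroke at near end)
β0 |J2  (closing 1-jn rule on J1)
β1 |J3  (J2 effort already set via bond 0)
β2 |I1  (J2 effort already set via bond 0)
β3 |I2  (J2 effort already set via bond 0)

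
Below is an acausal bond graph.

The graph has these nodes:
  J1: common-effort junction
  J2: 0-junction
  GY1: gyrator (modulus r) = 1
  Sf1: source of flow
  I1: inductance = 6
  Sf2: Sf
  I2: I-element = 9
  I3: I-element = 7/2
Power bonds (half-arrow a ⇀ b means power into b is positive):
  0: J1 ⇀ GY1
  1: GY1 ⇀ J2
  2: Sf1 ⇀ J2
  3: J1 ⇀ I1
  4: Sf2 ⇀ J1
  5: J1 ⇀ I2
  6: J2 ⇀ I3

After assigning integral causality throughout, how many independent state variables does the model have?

3  (I1, I2, I3 all integral)

β2 stroke→Sf1  (Sf1 (Sf) sets flow on bond)
β4 stroke→Sf2  (Sf2 (Sf) sets flow on bond)
β3 stroke→I1  (I1: I, integral causality)
β5 stroke→I2  (I2 outputs flow p/I2)
β0 stroke→J1  (only one effort-in slot at J1)
β1 stroke→J2  (GY1: gyrator matches bond 0)
β6 stroke→I3  (common-e at J2 fixed by 1)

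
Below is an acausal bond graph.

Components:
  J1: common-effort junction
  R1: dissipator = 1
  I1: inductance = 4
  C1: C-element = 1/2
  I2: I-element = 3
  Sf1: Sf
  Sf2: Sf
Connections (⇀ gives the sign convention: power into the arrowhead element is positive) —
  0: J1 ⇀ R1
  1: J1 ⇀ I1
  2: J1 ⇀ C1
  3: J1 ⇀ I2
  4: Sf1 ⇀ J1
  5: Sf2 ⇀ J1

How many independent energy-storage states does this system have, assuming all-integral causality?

bond 4 →Sf1  (source Sf1 imposes f)
bond 5 →Sf2  (source Sf2 imposes f)
bond 1 →I1  (I1 integral (f out))
bond 2 →J1  (C1 integral (e out))
bond 0 →R1  (common-e at J1 fixed by 2)
bond 3 →I2  (0-jn J1 has e-setter on 2)

3  (C1, I1, I2 all integral)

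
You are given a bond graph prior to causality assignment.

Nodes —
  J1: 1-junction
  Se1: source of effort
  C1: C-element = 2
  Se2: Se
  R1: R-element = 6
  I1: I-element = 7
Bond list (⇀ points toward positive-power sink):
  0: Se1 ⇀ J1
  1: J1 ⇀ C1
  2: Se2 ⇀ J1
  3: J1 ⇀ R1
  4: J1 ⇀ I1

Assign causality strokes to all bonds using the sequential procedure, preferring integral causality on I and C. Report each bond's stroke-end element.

b0 |J1
b1 |J1
b2 |J1
b3 |J1
b4 |I1

b0 stroke at J1  (source Se1 imposes e)
b2 stroke at J1  (Se2: effort source, stroke at far end)
b1 stroke at J1  (C1 outputs effort q/C1)
b4 stroke at I1  (I1 outputs flow p/I1)
b3 stroke at J1  (1-jn J1 has f-setter on 4)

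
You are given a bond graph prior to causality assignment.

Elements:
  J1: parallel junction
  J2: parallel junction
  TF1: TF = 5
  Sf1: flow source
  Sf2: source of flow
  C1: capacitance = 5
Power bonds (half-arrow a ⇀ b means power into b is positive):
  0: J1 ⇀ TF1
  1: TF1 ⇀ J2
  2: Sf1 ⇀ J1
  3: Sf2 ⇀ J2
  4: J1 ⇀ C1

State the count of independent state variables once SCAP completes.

#2 stroke→Sf1  (Sf1 (Sf) sets flow on bond)
#3 stroke→Sf2  (source Sf2 imposes f)
#1 stroke→J2  (J2 needs exactly one e-in)
#0 stroke→TF1  (TF1 one-in-one-out from 1)
#4 stroke→J1  (J1 needs exactly one e-in)

1  (C1 all integral)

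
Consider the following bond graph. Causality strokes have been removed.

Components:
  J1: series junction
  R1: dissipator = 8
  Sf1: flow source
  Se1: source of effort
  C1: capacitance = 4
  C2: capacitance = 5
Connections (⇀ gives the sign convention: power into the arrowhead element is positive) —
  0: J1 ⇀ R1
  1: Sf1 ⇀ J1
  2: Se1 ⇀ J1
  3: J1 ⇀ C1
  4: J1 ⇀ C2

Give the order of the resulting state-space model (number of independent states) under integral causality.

2  (C1, C2 all integral)

β1 stroke at Sf1  (source Sf1 imposes f)
β2 stroke at J1  (Se1: effort source, stroke at far end)
β0 stroke at J1  (J1: bond 1 brought flow, rest push out)
β3 stroke at J1  (J1: bond 1 brought flow, rest push out)
β4 stroke at J1  (common-f at J1 fixed by 1)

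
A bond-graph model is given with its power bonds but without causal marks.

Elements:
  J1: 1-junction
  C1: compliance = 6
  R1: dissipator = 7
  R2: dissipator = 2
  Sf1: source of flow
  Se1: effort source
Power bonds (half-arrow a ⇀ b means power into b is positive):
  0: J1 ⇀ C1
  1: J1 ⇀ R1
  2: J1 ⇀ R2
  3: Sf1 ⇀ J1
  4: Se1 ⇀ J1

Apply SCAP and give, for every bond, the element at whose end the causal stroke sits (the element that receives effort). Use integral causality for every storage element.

#0 |J1
#1 |J1
#2 |J1
#3 |Sf1
#4 |J1

bond 3 stroke→Sf1  (Sf1 (Sf) sets flow on bond)
bond 4 stroke→J1  (Se1 (Se) sets effort on bond)
bond 0 stroke→J1  (common-f at J1 fixed by 3)
bond 1 stroke→J1  (J1 flow already set via bond 3)
bond 2 stroke→J1  (J1: bond 3 brought flow, rest push out)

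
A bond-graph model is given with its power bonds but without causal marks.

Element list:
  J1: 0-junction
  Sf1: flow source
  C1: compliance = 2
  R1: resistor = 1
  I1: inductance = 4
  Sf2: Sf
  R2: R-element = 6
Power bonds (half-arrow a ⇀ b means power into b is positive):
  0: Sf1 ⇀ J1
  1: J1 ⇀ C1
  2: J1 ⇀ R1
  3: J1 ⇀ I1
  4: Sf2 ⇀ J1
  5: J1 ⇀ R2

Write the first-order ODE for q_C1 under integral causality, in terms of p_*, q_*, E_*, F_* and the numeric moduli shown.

dq_C1/dt = F_Sf1 + F_Sf2 - p_I1/4 - 7*q_C1/12

β0 stroke→Sf1  (source Sf1 imposes f)
β4 stroke→Sf2  (source Sf2 imposes f)
β1 stroke→J1  (C1 integral (e out))
β2 stroke→R1  (J1: bond 1 brought effort, rest push out)
β3 stroke→I1  (J1: bond 1 brought effort, rest push out)
β5 stroke→R2  (0-jn J1 has e-setter on 1)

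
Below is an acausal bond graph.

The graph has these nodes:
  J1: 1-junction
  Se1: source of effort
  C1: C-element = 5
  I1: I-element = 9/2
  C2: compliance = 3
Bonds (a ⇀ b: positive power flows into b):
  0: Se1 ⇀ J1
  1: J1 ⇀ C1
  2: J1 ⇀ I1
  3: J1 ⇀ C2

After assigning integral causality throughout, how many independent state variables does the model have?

b0 stroke at J1  (source Se1 imposes e)
b1 stroke at J1  (prefer integral on C1)
b2 stroke at I1  (I1: I, integral causality)
b3 stroke at J1  (J1 flow already set via bond 2)

3  (C1, C2, I1 all integral)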